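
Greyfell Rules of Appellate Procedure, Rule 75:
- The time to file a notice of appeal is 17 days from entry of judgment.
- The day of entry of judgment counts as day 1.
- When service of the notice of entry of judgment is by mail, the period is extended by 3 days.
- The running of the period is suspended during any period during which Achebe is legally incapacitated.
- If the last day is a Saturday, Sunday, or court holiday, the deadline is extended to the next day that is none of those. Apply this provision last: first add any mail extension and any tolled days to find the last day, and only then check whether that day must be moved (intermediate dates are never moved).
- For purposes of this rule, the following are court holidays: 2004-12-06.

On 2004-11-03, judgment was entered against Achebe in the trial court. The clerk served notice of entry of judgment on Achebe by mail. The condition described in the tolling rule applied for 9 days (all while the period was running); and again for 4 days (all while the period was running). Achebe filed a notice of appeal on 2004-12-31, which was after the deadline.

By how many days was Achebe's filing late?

24 days

Counting 2004-11-03 as day 1, day 17 is November 19, 2004.
Service was by mail, adding 3 days: November 19, 2004 + 3 days = November 22, 2004.
Tolling adds 9 days: November 22, 2004 + 9 days = December 1, 2004.
Tolling adds 4 days: December 1, 2004 + 4 days = December 5, 2004.
December 5, 2004 is Sunday; December 6, 2004 is a listed holiday. The next qualifying day is December 7, 2004.
The deadline is December 7, 2004; from December 7, 2004 to December 31, 2004 is 24 days.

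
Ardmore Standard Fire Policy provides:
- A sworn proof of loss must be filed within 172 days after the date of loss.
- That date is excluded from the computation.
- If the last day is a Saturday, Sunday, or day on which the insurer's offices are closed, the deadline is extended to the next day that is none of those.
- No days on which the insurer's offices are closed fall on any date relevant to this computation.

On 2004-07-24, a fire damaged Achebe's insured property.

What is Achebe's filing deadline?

172 days after 2004-07-24 is January 12, 2005.
January 12, 2005 is a Wednesday and not a day on which the insurer's offices are closed, so no extension applies.

January 12, 2005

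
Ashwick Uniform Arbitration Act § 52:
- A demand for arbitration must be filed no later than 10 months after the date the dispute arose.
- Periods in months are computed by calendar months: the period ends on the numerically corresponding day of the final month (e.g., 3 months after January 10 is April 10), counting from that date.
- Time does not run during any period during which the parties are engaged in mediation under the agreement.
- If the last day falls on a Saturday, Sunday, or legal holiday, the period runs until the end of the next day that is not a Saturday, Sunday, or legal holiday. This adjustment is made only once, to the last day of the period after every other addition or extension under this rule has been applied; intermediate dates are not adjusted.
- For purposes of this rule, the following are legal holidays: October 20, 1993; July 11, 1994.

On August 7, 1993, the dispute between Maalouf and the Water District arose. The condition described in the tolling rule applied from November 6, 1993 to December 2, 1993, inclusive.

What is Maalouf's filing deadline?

July 4, 1994

10 months after August 7, 1993 is June 7, 1994.
From November 6, 1993 through December 2, 1993 inclusive is 27 days; tolling adds 27 days: June 7, 1994 + 27 days = July 4, 1994.
July 4, 1994 is a Monday and not a legal holiday, so no extension applies.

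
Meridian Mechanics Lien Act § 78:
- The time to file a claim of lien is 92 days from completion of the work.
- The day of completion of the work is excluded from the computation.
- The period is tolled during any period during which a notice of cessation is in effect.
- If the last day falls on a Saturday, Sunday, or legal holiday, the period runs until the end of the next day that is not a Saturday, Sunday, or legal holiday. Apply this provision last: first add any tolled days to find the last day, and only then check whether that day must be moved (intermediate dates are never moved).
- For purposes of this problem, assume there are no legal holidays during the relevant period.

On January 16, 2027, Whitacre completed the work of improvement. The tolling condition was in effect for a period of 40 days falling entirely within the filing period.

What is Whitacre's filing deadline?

May 28, 2027

92 days after January 16, 2027 is April 18, 2027.
Tolling adds 40 days: April 18, 2027 + 40 days = May 28, 2027.
May 28, 2027 is a Friday and not a legal holiday, so no extension applies.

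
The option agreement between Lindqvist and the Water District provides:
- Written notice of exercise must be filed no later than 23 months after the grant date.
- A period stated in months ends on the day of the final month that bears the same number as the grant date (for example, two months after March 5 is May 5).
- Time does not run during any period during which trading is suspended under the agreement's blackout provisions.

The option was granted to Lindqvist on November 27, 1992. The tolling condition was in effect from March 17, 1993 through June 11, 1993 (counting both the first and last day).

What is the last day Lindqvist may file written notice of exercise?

23 months after November 27, 1992 is October 27, 1994.
From March 17, 1993 through June 11, 1993 inclusive is 87 days; tolling adds 87 days: October 27, 1994 + 87 days = January 22, 1995.

January 22, 1995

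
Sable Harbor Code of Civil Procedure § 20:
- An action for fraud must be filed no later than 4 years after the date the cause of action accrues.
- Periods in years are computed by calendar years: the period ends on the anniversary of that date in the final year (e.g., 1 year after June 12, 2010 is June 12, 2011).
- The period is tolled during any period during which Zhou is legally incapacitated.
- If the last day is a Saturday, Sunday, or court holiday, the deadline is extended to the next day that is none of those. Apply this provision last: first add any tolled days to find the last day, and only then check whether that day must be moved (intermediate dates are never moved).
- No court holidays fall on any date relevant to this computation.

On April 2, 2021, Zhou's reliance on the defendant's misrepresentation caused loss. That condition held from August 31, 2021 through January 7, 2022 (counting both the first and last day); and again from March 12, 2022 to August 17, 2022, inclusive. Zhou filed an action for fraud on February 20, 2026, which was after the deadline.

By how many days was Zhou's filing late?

4 years after April 2, 2021 is April 2, 2025.
From August 31, 2021 through January 7, 2022 inclusive is 130 days; tolling adds 130 days: April 2, 2025 + 130 days = August 10, 2025.
From March 12, 2022 through August 17, 2022 inclusive is 159 days; tolling adds 159 days: August 10, 2025 + 159 days = January 16, 2026.
January 16, 2026 is a Friday and not a court holiday, so no extension applies.
The deadline is January 16, 2026; from January 16, 2026 to February 20, 2026 is 35 days.

35 days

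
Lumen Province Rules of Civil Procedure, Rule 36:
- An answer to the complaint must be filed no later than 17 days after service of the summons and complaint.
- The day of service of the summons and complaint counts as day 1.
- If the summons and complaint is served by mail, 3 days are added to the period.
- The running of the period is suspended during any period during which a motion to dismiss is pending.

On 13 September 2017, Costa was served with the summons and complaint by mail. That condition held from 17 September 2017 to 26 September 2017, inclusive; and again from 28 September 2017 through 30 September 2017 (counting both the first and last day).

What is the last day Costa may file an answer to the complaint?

October 15, 2017

Counting 13 September 2017 as day 1, day 17 is September 29, 2017.
Service was by mail, adding 3 days: September 29, 2017 + 3 days = October 2, 2017.
From September 17, 2017 through September 26, 2017 inclusive is 10 days; tolling adds 10 days: October 2, 2017 + 10 days = October 12, 2017.
From September 28, 2017 through September 30, 2017 inclusive is 3 days; tolling adds 3 days: October 12, 2017 + 3 days = October 15, 2017.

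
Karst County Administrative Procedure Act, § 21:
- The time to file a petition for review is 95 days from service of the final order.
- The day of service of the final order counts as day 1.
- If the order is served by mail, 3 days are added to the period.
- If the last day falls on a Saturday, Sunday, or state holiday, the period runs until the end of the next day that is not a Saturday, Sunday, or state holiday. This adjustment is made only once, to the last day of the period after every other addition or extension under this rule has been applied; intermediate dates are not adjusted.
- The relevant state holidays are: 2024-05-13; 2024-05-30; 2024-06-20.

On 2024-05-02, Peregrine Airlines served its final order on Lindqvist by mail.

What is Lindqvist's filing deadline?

Counting 2024-05-02 as day 1, day 95 is August 4, 2024.
Service was by mail, adding 3 days: August 4, 2024 + 3 days = August 7, 2024.
August 7, 2024 is a Wednesday and not a state holiday, so no extension applies.

August 7, 2024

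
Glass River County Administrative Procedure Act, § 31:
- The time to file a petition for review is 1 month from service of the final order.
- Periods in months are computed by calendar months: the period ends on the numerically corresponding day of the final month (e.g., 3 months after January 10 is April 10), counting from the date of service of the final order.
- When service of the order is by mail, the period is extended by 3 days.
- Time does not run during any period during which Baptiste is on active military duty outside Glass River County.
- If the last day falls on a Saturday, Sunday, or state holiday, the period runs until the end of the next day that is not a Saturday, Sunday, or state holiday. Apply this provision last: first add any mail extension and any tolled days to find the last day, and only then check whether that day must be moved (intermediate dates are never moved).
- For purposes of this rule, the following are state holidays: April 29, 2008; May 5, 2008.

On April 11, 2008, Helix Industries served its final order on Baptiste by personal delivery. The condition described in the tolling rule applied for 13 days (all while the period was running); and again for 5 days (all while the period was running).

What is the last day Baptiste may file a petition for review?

May 29, 2008

1 month after April 11, 2008 is May 11, 2008.
Service was not by mail, so no mail extension applies.
Tolling adds 13 days: May 11, 2008 + 13 days = May 24, 2008.
Tolling adds 5 days: May 24, 2008 + 5 days = May 29, 2008.
May 29, 2008 is a Thursday and not a state holiday, so no extension applies.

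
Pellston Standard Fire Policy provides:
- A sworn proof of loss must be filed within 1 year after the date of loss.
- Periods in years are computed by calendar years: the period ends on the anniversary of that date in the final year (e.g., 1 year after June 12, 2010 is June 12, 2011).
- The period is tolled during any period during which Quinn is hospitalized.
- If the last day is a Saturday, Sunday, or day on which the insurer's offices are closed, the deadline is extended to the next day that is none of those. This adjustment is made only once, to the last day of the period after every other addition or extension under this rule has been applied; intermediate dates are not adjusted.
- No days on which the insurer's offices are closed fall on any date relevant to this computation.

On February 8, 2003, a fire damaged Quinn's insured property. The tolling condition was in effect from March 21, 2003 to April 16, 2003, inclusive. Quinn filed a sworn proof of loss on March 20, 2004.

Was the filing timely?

No

1 year after February 8, 2003 is February 8, 2004.
From March 21, 2003 through April 16, 2003 inclusive is 27 days; tolling adds 27 days: February 8, 2004 + 27 days = March 6, 2004.
March 6, 2004 is Saturday; March 7, 2004 is Sunday. The next qualifying day is March 8, 2004.
The deadline is March 8, 2004; the filing on March 20, 2004 is after that date.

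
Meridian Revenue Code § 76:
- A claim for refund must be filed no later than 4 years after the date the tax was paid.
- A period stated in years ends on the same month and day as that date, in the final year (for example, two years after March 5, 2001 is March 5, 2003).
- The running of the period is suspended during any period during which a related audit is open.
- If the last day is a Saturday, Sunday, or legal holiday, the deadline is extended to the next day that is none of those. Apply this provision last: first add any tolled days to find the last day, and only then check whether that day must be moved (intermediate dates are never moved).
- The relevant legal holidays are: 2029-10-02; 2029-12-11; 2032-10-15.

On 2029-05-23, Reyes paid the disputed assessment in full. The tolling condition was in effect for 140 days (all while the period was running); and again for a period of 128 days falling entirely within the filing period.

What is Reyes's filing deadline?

4 years after 2029-05-23 is May 23, 2033.
Tolling adds 140 days: May 23, 2033 + 140 days = October 10, 2033.
Tolling adds 128 days: October 10, 2033 + 128 days = February 15, 2034.
February 15, 2034 is a Wednesday and not a legal holiday, so no extension applies.

February 15, 2034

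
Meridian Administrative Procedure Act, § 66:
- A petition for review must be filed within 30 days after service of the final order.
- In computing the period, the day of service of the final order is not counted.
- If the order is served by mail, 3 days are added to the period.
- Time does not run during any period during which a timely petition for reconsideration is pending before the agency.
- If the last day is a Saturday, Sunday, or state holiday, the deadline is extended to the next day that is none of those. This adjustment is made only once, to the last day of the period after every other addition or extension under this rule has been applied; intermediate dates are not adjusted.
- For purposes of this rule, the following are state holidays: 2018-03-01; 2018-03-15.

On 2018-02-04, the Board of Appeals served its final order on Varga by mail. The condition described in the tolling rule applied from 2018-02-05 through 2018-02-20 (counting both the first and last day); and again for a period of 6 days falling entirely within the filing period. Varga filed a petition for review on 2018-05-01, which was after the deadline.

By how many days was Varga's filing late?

29 days

30 days after 2018-02-04 is March 6, 2018.
Service was by mail, adding 3 days: March 6, 2018 + 3 days = March 9, 2018.
From February 5, 2018 through February 20, 2018 inclusive is 16 days; tolling adds 16 days: March 9, 2018 + 16 days = March 25, 2018.
Tolling adds 6 days: March 25, 2018 + 6 days = March 31, 2018.
March 31, 2018 is Saturday; April 1, 2018 is Sunday. The next qualifying day is April 2, 2018.
The deadline is April 2, 2018; from April 2, 2018 to May 1, 2018 is 29 days.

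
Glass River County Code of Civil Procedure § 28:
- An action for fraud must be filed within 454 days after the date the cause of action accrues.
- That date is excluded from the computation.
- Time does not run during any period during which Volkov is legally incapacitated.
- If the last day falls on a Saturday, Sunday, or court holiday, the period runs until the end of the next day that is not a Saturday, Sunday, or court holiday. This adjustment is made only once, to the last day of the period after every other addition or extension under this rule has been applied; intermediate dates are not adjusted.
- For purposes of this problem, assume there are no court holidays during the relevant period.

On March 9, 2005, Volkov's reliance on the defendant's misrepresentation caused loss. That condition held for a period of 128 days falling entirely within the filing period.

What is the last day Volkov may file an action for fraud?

454 days after March 9, 2005 is June 6, 2006.
Tolling adds 128 days: June 6, 2006 + 128 days = October 12, 2006.
October 12, 2006 is a Thursday and not a court holiday, so no extension applies.

October 12, 2006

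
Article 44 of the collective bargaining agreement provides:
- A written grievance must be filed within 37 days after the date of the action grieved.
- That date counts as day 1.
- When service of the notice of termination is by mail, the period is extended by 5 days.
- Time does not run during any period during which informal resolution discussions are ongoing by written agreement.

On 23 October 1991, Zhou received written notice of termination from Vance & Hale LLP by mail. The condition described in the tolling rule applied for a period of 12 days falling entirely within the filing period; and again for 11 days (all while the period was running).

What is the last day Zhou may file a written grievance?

Counting 23 October 1991 as day 1, day 37 is November 28, 1991.
Service was by mail, adding 5 days: November 28, 1991 + 5 days = December 3, 1991.
Tolling adds 12 days: December 3, 1991 + 12 days = December 15, 1991.
Tolling adds 11 days: December 15, 1991 + 11 days = December 26, 1991.

December 26, 1991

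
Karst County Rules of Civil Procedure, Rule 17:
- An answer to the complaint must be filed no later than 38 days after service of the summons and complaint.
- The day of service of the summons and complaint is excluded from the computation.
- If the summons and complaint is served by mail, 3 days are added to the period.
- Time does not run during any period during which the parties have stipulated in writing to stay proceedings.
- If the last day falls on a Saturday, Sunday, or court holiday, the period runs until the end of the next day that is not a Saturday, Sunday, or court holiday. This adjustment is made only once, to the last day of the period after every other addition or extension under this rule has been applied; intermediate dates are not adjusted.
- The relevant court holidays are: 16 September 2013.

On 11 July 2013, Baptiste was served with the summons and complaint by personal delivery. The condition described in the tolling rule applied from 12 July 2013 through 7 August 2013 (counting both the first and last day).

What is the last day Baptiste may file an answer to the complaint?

38 days after 11 July 2013 is August 18, 2013.
Service was not by mail, so no mail extension applies.
From July 12, 2013 through August 7, 2013 inclusive is 27 days; tolling adds 27 days: August 18, 2013 + 27 days = September 14, 2013.
September 14, 2013 is Saturday; September 15, 2013 is Sunday; September 16, 2013 is a listed holiday. The next qualifying day is September 17, 2013.

September 17, 2013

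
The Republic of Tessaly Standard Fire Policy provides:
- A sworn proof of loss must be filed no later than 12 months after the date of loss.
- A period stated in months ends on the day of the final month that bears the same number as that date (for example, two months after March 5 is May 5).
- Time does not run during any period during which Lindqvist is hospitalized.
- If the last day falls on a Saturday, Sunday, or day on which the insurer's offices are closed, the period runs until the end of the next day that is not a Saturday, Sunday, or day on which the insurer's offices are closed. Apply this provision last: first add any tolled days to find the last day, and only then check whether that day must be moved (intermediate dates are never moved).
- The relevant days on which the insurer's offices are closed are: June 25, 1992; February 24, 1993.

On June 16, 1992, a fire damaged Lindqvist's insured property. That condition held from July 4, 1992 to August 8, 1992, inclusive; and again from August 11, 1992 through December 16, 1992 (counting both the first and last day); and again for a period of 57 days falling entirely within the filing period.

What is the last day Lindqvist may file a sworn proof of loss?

January 24, 1994

12 months after June 16, 1992 is June 16, 1993.
From July 4, 1992 through August 8, 1992 inclusive is 36 days; tolling adds 36 days: June 16, 1993 + 36 days = July 22, 1993.
From August 11, 1992 through December 16, 1992 inclusive is 128 days; tolling adds 128 days: July 22, 1993 + 128 days = November 27, 1993.
Tolling adds 57 days: November 27, 1993 + 57 days = January 23, 1994.
January 23, 1994 is Sunday. The next qualifying day is January 24, 1994.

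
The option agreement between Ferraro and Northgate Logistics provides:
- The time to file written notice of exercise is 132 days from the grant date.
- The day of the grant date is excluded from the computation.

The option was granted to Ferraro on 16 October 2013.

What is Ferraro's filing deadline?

February 25, 2014

132 days after 16 October 2013 is February 25, 2014.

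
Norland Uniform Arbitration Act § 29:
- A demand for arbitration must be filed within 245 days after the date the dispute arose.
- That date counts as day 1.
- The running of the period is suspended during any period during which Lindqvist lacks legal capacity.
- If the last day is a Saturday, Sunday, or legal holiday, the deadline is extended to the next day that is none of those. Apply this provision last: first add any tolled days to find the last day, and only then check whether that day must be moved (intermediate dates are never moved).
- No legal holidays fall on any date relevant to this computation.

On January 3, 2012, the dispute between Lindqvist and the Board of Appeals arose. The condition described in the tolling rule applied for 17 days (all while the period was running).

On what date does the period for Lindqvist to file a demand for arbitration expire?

Counting January 3, 2012 as day 1, day 245 is September 3, 2012.
Tolling adds 17 days: September 3, 2012 + 17 days = September 20, 2012.
September 20, 2012 is a Thursday and not a legal holiday, so no extension applies.

September 20, 2012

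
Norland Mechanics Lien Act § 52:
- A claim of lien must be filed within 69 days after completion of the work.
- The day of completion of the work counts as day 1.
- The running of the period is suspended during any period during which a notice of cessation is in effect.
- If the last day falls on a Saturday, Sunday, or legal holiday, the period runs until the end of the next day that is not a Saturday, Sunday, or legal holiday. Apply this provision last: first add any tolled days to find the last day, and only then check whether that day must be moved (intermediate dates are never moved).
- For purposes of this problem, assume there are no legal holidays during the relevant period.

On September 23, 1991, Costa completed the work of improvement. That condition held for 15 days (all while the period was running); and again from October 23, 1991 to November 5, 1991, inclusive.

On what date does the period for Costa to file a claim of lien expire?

December 30, 1991

Counting September 23, 1991 as day 1, day 69 is November 30, 1991.
Tolling adds 15 days: November 30, 1991 + 15 days = December 15, 1991.
From October 23, 1991 through November 5, 1991 inclusive is 14 days; tolling adds 14 days: December 15, 1991 + 14 days = December 29, 1991.
December 29, 1991 is Sunday. The next qualifying day is December 30, 1991.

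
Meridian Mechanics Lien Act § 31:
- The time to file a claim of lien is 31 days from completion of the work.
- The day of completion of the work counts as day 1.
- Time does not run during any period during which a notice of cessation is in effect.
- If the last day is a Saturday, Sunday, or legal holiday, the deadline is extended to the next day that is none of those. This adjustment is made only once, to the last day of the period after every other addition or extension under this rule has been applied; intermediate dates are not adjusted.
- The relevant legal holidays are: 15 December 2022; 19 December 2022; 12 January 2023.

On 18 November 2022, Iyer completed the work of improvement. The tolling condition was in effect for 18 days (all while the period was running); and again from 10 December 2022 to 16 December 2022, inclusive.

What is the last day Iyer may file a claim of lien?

Counting 18 November 2022 as day 1, day 31 is December 18, 2022.
Tolling adds 18 days: December 18, 2022 + 18 days = January 5, 2023.
From December 10, 2022 through December 16, 2022 inclusive is 7 days; tolling adds 7 days: January 5, 2023 + 7 days = January 12, 2023.
January 12, 2023 is a listed holiday. The next qualifying day is January 13, 2023.

January 13, 2023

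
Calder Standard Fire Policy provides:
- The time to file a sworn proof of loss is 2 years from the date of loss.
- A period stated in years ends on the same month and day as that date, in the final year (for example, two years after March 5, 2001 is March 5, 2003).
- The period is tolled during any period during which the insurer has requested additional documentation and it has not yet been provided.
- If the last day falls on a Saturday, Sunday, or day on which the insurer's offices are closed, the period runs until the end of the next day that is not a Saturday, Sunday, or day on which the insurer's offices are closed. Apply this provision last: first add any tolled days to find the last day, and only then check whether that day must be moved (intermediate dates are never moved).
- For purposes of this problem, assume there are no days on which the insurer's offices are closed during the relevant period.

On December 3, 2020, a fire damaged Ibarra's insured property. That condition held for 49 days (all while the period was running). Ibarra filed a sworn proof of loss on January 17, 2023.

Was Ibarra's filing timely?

2 years after December 3, 2020 is December 3, 2022.
Tolling adds 49 days: December 3, 2022 + 49 days = January 21, 2023.
January 21, 2023 is Saturday; January 22, 2023 is Sunday. The next qualifying day is January 23, 2023.
The deadline is January 23, 2023; the filing on January 17, 2023 is on or before that date.

Yes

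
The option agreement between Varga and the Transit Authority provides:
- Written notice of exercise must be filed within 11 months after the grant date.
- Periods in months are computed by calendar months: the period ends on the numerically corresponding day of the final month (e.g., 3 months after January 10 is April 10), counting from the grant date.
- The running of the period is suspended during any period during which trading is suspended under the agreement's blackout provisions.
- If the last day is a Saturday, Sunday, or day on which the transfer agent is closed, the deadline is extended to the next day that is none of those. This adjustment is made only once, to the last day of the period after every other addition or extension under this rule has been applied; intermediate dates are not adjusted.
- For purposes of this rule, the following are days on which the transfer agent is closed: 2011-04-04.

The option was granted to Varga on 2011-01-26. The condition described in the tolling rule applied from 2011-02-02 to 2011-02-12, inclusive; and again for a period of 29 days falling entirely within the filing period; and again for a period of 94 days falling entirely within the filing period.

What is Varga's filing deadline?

May 8, 2012

11 months after 2011-01-26 is December 26, 2011.
From February 2, 2011 through February 12, 2011 inclusive is 11 days; tolling adds 11 days: December 26, 2011 + 11 days = January 6, 2012.
Tolling adds 29 days: January 6, 2012 + 29 days = February 4, 2012.
Tolling adds 94 days: February 4, 2012 + 94 days = May 8, 2012.
May 8, 2012 is a Tuesday and not a day on which the transfer agent is closed, so no extension applies.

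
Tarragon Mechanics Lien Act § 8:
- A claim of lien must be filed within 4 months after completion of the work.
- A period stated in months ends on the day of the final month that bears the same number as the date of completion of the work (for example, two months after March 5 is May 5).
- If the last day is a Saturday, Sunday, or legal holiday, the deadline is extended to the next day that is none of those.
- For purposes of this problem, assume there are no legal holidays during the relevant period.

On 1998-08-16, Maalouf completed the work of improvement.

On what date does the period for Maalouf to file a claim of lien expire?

4 months after 1998-08-16 is December 16, 1998.
December 16, 1998 is a Wednesday and not a legal holiday, so no extension applies.

December 16, 1998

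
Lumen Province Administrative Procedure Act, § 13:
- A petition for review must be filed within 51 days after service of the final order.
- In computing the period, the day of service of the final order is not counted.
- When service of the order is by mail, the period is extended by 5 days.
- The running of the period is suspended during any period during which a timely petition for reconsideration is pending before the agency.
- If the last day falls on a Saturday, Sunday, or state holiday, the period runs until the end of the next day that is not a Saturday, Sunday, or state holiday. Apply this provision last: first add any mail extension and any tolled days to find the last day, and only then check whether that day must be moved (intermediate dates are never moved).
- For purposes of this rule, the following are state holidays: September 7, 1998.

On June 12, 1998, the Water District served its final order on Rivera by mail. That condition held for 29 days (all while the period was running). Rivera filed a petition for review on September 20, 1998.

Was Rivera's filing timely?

No

51 days after June 12, 1998 is August 2, 1998.
Service was by mail, adding 5 days: August 2, 1998 + 5 days = August 7, 1998.
Tolling adds 29 days: August 7, 1998 + 29 days = September 5, 1998.
September 5, 1998 is Saturday; September 6, 1998 is Sunday; September 7, 1998 is a listed holiday. The next qualifying day is September 8, 1998.
The deadline is September 8, 1998; the filing on September 20, 1998 is after that date.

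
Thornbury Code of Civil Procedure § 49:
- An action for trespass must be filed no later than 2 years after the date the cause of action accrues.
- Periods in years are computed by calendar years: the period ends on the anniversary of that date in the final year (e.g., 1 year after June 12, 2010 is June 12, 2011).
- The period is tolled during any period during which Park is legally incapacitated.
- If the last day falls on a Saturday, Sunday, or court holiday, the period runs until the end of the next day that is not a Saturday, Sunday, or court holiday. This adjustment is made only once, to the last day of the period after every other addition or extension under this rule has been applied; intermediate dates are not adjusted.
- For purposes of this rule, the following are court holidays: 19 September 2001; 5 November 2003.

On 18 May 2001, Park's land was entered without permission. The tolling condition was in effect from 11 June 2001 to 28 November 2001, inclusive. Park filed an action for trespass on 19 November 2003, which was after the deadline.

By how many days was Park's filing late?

2 years after 18 May 2001 is May 18, 2003.
From June 11, 2001 through November 28, 2001 inclusive is 171 days; tolling adds 171 days: May 18, 2003 + 171 days = November 5, 2003.
November 5, 2003 is a listed holiday. The next qualifying day is November 6, 2003.
The deadline is November 6, 2003; from November 6, 2003 to November 19, 2003 is 13 days.

13 days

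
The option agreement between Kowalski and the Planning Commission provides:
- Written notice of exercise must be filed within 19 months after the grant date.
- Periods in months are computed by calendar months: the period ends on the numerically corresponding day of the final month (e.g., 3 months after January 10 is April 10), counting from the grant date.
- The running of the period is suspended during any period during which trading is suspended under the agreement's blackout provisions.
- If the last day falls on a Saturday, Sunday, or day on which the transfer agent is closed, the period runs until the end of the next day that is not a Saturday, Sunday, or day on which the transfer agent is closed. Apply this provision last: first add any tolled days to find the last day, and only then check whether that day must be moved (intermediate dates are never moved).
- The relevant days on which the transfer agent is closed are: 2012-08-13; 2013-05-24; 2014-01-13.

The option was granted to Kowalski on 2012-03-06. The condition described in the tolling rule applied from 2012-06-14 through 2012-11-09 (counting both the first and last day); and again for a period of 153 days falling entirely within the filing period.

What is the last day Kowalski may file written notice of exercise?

19 months after 2012-03-06 is October 6, 2013.
From June 14, 2012 through November 9, 2012 inclusive is 149 days; tolling adds 149 days: October 6, 2013 + 149 days = March 4, 2014.
Tolling adds 153 days: March 4, 2014 + 153 days = August 4, 2014.
August 4, 2014 is a Monday and not a day on which the transfer agent is closed, so no extension applies.

August 4, 2014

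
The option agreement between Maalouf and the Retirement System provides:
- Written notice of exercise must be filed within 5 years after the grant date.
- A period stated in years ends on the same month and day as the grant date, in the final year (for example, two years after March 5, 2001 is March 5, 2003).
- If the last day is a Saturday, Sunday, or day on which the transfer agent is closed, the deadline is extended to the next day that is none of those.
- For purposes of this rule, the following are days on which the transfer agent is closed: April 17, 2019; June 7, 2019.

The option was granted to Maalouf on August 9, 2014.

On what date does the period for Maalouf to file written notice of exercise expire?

5 years after August 9, 2014 is August 9, 2019.
August 9, 2019 is a Friday and not a day on which the transfer agent is closed, so no extension applies.

August 9, 2019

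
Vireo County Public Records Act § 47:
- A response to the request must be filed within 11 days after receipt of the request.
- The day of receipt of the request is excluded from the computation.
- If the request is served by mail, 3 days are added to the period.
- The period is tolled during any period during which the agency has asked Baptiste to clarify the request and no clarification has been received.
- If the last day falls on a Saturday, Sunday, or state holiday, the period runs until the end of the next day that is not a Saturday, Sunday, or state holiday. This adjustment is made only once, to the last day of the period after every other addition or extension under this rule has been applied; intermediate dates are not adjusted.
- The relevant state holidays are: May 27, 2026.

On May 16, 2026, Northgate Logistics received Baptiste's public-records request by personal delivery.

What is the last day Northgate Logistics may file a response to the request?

May 28, 2026

11 days after May 16, 2026 is May 27, 2026.
Service was not by mail, so no mail extension applies.
May 27, 2026 is a listed holiday. The next qualifying day is May 28, 2026.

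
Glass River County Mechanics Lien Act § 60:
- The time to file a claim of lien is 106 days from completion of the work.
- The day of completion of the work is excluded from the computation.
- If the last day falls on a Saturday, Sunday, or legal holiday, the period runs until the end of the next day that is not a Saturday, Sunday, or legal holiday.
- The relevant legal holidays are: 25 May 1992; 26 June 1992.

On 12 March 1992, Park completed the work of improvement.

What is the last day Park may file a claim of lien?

106 days after 12 March 1992 is June 26, 1992.
June 26, 1992 is a listed holiday; June 27, 1992 is Saturday; June 28, 1992 is Sunday. The next qualifying day is June 29, 1992.

June 29, 1992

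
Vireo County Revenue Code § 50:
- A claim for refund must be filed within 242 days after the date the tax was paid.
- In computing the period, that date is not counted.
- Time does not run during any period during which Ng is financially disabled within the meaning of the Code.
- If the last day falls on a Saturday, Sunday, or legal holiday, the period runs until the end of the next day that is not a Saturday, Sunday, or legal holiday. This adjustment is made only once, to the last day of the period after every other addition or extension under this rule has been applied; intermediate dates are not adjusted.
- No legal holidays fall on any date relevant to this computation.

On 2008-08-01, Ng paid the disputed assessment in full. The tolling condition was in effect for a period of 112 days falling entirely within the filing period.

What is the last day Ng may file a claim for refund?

July 21, 2009

242 days after 2008-08-01 is March 31, 2009.
Tolling adds 112 days: March 31, 2009 + 112 days = July 21, 2009.
July 21, 2009 is a Tuesday and not a legal holiday, so no extension applies.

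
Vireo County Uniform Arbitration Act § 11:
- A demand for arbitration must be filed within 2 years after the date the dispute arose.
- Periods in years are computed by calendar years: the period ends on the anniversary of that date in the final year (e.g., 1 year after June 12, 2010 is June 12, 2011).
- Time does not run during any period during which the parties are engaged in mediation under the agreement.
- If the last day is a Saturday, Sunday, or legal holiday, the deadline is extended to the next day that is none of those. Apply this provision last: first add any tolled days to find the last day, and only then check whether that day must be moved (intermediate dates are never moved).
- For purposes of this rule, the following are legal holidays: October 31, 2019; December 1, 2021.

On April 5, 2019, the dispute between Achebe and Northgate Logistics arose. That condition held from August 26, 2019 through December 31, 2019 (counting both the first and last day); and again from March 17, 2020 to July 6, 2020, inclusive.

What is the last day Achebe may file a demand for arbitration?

December 2, 2021

2 years after April 5, 2019 is April 5, 2021.
From August 26, 2019 through December 31, 2019 inclusive is 128 days; tolling adds 128 days: April 5, 2021 + 128 days = August 11, 2021.
From March 17, 2020 through July 6, 2020 inclusive is 112 days; tolling adds 112 days: August 11, 2021 + 112 days = December 1, 2021.
December 1, 2021 is a listed holiday. The next qualifying day is December 2, 2021.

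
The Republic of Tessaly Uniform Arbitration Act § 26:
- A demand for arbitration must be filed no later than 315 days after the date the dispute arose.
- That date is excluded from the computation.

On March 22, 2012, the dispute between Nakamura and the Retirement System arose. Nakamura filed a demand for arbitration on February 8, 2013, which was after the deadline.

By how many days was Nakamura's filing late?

8 days

315 days after March 22, 2012 is January 31, 2013.
The deadline is January 31, 2013; from January 31, 2013 to February 8, 2013 is 8 days.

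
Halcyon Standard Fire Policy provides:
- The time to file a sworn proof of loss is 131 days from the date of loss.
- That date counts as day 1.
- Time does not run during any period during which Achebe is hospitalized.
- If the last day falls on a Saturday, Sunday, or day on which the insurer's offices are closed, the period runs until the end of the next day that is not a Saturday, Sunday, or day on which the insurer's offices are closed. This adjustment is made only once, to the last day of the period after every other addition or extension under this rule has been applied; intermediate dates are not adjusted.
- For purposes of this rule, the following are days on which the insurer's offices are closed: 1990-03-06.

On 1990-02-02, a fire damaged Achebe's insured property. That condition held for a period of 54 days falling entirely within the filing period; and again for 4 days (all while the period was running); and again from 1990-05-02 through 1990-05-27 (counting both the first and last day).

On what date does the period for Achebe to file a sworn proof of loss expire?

September 4, 1990

Counting 1990-02-02 as day 1, day 131 is June 12, 1990.
Tolling adds 54 days: June 12, 1990 + 54 days = August 5, 1990.
Tolling adds 4 days: August 5, 1990 + 4 days = August 9, 1990.
From May 2, 1990 through May 27, 1990 inclusive is 26 days; tolling adds 26 days: August 9, 1990 + 26 days = September 4, 1990.
September 4, 1990 is a Tuesday and not a day on which the insurer's offices are closed, so no extension applies.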